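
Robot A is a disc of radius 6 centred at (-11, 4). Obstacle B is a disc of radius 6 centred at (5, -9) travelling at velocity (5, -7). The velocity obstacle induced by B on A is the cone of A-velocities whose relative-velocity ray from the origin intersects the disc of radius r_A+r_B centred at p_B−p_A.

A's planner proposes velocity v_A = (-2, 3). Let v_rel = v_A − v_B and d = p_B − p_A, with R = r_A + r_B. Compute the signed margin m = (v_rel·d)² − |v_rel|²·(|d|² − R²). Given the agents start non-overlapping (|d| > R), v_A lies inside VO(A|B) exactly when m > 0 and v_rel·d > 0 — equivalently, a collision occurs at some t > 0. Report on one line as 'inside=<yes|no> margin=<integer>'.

d = (16, -13),  |d|² = 425;  R = 6+6 = 12,  c = 425−12² = 281
v_rel = (-7, 10),  |v_rel|² = 149;  v_rel·d = (-7)·(16) + (10)·(-13) = -242
149·t² + 484·t + 281 = 0  ⇒  m = (-242)² − 149·281 = 16695
m = 16695 > 0,  v_rel·d = -242 < 0  ⇒  outside

inside=no margin=16695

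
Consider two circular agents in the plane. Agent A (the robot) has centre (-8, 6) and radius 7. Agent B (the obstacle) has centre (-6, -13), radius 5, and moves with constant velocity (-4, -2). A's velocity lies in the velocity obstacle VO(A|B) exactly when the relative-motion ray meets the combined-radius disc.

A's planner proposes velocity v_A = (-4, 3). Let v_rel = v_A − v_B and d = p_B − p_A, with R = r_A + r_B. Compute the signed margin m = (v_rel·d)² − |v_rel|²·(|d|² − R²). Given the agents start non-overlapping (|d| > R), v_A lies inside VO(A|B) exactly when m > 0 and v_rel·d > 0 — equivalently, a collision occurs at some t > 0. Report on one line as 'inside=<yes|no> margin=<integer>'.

d = (2, -19),  |d|² = 365;  R = 7+5 = 12,  c = 365−12² = 221
v_rel = (0, 5),  |v_rel|² = 25;  v_rel·d = (0)·(2) + (5)·(-19) = -95
25·t² + 190·t + 221 = 0  ⇒  m = (-95)² − 25·221 = 3500
m = 3500 > 0,  v_rel·d = -95 < 0  ⇒  outside

inside=no margin=3500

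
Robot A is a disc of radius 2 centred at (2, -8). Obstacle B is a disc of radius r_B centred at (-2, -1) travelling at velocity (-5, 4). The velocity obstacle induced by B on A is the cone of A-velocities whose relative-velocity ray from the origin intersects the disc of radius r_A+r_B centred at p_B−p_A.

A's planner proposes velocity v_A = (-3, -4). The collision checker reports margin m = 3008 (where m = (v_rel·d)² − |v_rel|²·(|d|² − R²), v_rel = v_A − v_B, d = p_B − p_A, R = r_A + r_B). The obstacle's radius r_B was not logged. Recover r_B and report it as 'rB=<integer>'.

m = 3008
d = (-4, 7);  v_rel = (2, -8),  |v_rel|² = 68
v_rel×d = (2)·(7) − (-8)·(-4) = -18
since m = R²·68 − (-18)²:  R² = (324 + 3008) / 68 = 49
R = √49 = 7  ⇒  r_B = 7 − 2 = 5

rB=5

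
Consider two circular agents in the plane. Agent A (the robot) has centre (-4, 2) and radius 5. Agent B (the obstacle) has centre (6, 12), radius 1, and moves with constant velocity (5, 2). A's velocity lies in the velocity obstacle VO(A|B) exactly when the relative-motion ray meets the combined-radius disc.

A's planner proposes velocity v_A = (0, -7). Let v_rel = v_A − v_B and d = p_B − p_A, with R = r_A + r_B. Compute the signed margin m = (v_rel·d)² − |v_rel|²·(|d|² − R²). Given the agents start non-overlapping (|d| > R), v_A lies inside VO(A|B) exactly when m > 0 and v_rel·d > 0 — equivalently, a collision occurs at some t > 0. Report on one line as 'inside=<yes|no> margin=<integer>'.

d = (10, 10),  |d|² = 200;  R = 5+1 = 6,  c = 200−6² = 164
v_rel = (-5, -9),  |v_rel|² = 106;  v_rel·d = (-5)·(10) + (-9)·(10) = -140
106·t² + 280·t + 164 = 0  ⇒  m = (-140)² − 106·164 = 2216
m = 2216 > 0,  v_rel·d = -140 < 0  ⇒  outside

inside=no margin=2216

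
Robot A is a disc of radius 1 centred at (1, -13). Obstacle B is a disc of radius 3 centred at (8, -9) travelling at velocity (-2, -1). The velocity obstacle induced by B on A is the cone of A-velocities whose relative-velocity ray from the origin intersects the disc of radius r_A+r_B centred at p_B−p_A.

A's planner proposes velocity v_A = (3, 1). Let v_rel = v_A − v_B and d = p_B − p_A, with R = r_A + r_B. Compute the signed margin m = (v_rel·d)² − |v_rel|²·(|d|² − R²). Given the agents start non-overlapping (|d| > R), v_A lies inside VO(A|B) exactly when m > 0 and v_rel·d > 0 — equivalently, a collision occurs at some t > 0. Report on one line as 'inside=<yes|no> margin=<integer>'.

d = (7, 4),  |d|² = 65;  R = 1+3 = 4,  c = 65−4² = 49
v_rel = (5, 2),  |v_rel|² = 29;  v_rel·d = (5)·(7) + (2)·(4) = 43
29·t² − 86·t + 49 = 0  ⇒  m = 43² − 29·49 = 428
m = 428 > 0,  v_rel·d = 43 > 0  ⇒  inside

inside=yes margin=428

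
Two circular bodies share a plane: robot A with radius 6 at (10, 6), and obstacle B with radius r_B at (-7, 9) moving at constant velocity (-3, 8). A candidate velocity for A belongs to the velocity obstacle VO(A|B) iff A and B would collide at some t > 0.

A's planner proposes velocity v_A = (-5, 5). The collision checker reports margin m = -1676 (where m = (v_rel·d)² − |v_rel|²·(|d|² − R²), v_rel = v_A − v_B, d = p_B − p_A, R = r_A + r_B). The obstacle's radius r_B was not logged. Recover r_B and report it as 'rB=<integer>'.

m = -1676
d = (-17, 3);  v_rel = (-2, -3),  |v_rel|² = 13
v_rel×d = (-2)·(3) − (-3)·(-17) = -57
since m = R²·13 − (-57)²:  R² = (3249 + -1676) / 13 = 121
R = √121 = 11  ⇒  r_B = 11 − 6 = 5

rB=5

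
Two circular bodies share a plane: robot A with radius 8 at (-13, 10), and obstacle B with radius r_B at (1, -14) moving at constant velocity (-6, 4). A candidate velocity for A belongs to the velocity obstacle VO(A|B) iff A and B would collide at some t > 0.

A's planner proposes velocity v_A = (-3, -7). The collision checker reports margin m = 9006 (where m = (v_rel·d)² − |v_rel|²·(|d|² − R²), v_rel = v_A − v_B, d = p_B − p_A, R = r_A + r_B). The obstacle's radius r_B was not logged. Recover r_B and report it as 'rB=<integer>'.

m = 9006
d = (14, -24);  v_rel = (3, -11),  |v_rel|² = 130
v_rel×d = (3)·(-24) − (-11)·(14) = 82
since m = R²·130 − 82²:  R² = (6724 + 9006) / 130 = 121
R = √121 = 11  ⇒  r_B = 11 − 8 = 3

rB=3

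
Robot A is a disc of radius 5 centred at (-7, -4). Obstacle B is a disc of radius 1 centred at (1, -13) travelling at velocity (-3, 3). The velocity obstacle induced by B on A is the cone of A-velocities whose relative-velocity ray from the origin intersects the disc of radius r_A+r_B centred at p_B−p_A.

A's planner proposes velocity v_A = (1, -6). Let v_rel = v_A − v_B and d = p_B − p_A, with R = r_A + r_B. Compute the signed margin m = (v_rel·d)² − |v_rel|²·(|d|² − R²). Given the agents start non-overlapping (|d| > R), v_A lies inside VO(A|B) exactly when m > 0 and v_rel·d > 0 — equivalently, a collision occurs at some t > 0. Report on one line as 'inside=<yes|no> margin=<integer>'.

d = (8, -9),  |d|² = 145;  R = 5+1 = 6,  c = 145−6² = 109
v_rel = (4, -9),  |v_rel|² = 97;  v_rel·d = (4)·(8) + (-9)·(-9) = 113
97·t² − 226·t + 109 = 0  ⇒  m = 113² − 97·109 = 2196
m = 2196 > 0,  v_rel·d = 113 > 0  ⇒  inside

inside=yes margin=2196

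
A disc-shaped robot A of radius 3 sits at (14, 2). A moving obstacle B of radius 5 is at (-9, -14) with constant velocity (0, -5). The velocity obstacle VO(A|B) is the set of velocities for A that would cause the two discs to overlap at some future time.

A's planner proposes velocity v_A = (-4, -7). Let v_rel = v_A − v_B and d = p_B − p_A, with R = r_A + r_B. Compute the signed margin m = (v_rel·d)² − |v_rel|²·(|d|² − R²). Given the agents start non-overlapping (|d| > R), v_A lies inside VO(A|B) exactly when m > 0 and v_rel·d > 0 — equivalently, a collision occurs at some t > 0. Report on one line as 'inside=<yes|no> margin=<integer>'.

d = (-23, -16),  |d|² = 785;  R = 3+5 = 8,  c = 785−8² = 721
v_rel = (-4, -2),  |v_rel|² = 20;  v_rel·d = (-4)·(-23) + (-2)·(-16) = 124
20·t² − 248·t + 721 = 0  ⇒  m = 124² − 20·721 = 956
m = 956 > 0,  v_rel·d = 124 > 0  ⇒  inside

inside=yes margin=956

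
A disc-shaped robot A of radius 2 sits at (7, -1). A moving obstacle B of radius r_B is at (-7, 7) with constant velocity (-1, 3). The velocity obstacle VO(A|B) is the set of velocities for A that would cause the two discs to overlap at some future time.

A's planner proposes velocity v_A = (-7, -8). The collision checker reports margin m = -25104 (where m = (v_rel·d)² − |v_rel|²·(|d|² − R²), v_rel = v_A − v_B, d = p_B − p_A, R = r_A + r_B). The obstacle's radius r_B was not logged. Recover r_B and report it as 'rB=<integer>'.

m = -25104
d = (-14, 8);  v_rel = (-6, -11),  |v_rel|² = 157
v_rel×d = (-6)·(8) − (-11)·(-14) = -202
since m = R²·157 − (-202)²:  R² = (40804 + -25104) / 157 = 100
R = √100 = 10  ⇒  r_B = 10 − 2 = 8

rB=8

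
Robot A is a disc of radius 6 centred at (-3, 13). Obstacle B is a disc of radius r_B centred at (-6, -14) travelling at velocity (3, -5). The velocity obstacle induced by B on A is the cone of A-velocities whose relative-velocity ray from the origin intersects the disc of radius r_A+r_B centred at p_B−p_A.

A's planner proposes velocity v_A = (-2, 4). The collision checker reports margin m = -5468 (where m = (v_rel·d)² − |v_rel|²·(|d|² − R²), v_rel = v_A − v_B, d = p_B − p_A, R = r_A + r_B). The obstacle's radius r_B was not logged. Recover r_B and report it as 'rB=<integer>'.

m = -5468
d = (-3, -27);  v_rel = (-5, 9),  |v_rel|² = 106
v_rel×d = (-5)·(-27) − (9)·(-3) = 162
since m = R²·106 − 162²:  R² = (26244 + -5468) / 106 = 196
R = √196 = 14  ⇒  r_B = 14 − 6 = 8

rB=8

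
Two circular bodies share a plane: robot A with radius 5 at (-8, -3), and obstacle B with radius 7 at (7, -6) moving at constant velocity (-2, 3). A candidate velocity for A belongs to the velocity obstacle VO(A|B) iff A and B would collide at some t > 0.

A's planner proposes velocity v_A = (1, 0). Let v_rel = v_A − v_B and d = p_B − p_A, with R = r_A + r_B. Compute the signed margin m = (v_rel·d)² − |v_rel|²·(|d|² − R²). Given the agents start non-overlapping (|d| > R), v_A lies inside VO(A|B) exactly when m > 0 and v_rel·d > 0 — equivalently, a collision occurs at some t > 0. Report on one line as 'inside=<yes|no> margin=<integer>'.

d = (15, -3),  |d|² = 234;  R = 5+7 = 12,  c = 234−12² = 90
v_rel = (3, -3),  |v_rel|² = 18;  v_rel·d = (3)·(15) + (-3)·(-3) = 54
18·t² − 108·t + 90 = 0  ⇒  m = 54² − 18·90 = 1296
m = 1296 > 0,  v_rel·d = 54 > 0  ⇒  inside

inside=yes margin=1296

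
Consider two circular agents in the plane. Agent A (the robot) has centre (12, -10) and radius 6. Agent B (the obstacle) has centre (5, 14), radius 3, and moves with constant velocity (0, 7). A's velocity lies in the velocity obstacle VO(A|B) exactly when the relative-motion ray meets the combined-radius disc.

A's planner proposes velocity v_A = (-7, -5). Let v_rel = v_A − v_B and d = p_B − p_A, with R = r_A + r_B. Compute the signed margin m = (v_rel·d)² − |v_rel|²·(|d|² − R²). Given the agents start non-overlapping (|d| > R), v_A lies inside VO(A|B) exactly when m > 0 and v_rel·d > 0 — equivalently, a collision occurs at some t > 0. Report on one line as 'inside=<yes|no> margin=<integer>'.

d = (-7, 24),  |d|² = 625;  R = 6+3 = 9,  c = 625−9² = 544
v_rel = (-7, -12),  |v_rel|² = 193;  v_rel·d = (-7)·(-7) + (-12)·(24) = -239
193·t² + 478·t + 544 = 0  ⇒  m = (-239)² − 193·544 = -47871
m = -47871 < 0,  v_rel·d = -239 < 0  ⇒  outside

inside=no margin=-47871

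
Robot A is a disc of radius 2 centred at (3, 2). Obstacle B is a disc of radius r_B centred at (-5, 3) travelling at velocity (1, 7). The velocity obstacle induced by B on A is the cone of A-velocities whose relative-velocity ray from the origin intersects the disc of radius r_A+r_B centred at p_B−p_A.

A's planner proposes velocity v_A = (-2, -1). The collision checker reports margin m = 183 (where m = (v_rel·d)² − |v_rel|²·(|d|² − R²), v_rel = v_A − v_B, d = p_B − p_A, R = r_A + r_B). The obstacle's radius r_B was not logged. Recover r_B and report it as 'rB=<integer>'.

m = 183
d = (-8, 1);  v_rel = (-3, -8),  |v_rel|² = 73
v_rel×d = (-3)·(1) − (-8)·(-8) = -67
since m = R²·73 − (-67)²:  R² = (4489 + 183) / 73 = 64
R = √64 = 8  ⇒  r_B = 8 − 2 = 6

rB=6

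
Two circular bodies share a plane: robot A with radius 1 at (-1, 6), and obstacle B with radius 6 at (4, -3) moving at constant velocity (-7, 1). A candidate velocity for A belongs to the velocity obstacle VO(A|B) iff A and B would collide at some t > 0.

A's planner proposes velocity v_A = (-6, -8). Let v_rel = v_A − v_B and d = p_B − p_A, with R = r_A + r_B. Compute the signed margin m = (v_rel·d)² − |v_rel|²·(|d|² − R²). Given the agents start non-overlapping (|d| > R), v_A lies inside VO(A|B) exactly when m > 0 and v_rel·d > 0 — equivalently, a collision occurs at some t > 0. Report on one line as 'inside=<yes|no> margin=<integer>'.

d = (5, -9),  |d|² = 106;  R = 1+6 = 7,  c = 106−7² = 57
v_rel = (1, -9),  |v_rel|² = 82;  v_rel·d = (1)·(5) + (-9)·(-9) = 86
82·t² − 172·t + 57 = 0  ⇒  m = 86² − 82·57 = 2722
m = 2722 > 0,  v_rel·d = 86 > 0  ⇒  inside

inside=yes margin=2722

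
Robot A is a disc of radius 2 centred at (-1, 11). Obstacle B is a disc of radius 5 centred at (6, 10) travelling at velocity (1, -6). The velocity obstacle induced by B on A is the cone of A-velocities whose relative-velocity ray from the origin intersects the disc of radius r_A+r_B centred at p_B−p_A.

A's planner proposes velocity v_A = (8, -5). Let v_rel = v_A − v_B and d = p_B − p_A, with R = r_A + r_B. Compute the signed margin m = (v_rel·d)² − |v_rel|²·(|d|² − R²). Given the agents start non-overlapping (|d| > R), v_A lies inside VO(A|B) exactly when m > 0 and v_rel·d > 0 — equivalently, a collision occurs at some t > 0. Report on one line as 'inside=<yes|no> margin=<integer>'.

d = (7, -1),  |d|² = 50;  R = 2+5 = 7,  c = 50−7² = 1
v_rel = (7, 1),  |v_rel|² = 50;  v_rel·d = (7)·(7) + (1)·(-1) = 48
50·t² − 96·t + 1 = 0  ⇒  m = 48² − 50·1 = 2254
m = 2254 > 0,  v_rel·d = 48 > 0  ⇒  inside

inside=yes margin=2254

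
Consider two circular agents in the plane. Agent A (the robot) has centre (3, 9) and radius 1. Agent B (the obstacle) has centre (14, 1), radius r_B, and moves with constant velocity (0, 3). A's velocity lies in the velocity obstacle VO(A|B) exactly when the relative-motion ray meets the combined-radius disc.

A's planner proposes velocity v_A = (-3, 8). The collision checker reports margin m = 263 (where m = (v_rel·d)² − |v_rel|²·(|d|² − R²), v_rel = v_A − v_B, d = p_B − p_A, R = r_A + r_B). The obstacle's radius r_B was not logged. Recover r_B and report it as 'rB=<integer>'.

m = 263
d = (11, -8);  v_rel = (-3, 5),  |v_rel|² = 34
v_rel×d = (-3)·(-8) − (5)·(11) = -31
since m = R²·34 − (-31)²:  R² = (961 + 263) / 34 = 36
R = √36 = 6  ⇒  r_B = 6 − 1 = 5

rB=5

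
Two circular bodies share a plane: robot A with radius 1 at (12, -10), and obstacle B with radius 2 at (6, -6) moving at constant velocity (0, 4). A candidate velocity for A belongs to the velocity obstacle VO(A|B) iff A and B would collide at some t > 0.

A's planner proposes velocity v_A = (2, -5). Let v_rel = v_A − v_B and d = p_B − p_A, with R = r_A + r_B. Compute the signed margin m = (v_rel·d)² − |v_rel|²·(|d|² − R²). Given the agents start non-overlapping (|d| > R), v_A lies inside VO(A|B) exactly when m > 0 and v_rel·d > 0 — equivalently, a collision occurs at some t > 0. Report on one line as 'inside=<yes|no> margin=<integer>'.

d = (-6, 4),  |d|² = 52;  R = 1+2 = 3,  c = 52−3² = 43
v_rel = (2, -9),  |v_rel|² = 85;  v_rel·d = (2)·(-6) + (-9)·(4) = -48
85·t² + 96·t + 43 = 0  ⇒  m = (-48)² − 85·43 = -1351
m = -1351 < 0,  v_rel·d = -48 < 0  ⇒  outside

inside=no margin=-1351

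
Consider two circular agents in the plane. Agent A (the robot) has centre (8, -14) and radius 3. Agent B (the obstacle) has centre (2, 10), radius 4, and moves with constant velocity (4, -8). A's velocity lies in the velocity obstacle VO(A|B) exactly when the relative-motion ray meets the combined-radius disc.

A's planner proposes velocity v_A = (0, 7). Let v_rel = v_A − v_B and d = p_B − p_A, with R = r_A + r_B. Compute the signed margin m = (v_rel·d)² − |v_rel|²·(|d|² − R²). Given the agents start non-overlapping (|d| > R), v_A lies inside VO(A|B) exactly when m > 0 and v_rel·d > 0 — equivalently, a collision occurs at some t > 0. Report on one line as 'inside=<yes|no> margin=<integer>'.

d = (-6, 24),  |d|² = 612;  R = 3+4 = 7,  c = 612−7² = 563
v_rel = (-4, 15),  |v_rel|² = 241;  v_rel·d = (-4)·(-6) + (15)·(24) = 384
241·t² − 768·t + 563 = 0  ⇒  m = 384² − 241·563 = 11773
m = 11773 > 0,  v_rel·d = 384 > 0  ⇒  inside

inside=yes margin=11773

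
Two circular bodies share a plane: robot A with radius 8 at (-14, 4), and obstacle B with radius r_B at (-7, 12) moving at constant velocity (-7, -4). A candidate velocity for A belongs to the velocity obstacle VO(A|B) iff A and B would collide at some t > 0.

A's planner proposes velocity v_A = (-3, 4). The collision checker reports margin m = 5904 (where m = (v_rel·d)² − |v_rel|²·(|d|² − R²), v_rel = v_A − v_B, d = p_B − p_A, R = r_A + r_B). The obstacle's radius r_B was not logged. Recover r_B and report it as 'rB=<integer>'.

m = 5904
d = (7, 8);  v_rel = (4, 8),  |v_rel|² = 80
v_rel×d = (4)·(8) − (8)·(7) = -24
since m = R²·80 − (-24)²:  R² = (576 + 5904) / 80 = 81
R = √81 = 9  ⇒  r_B = 9 − 8 = 1

rB=1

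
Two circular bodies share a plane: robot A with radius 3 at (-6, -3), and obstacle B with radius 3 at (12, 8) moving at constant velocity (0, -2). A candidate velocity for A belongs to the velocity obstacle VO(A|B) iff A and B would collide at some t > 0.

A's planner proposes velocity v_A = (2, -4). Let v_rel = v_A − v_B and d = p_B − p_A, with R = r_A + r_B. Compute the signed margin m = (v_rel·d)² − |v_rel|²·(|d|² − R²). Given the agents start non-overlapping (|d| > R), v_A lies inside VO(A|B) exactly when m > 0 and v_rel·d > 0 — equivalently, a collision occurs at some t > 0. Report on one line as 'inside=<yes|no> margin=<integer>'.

d = (18, 11),  |d|² = 445;  R = 3+3 = 6,  c = 445−6² = 409
v_rel = (2, -2),  |v_rel|² = 8;  v_rel·d = (2)·(18) + (-2)·(11) = 14
8·t² − 28·t + 409 = 0  ⇒  m = 14² − 8·409 = -3076
m = -3076 < 0,  v_rel·d = 14 > 0  ⇒  outside

inside=no margin=-3076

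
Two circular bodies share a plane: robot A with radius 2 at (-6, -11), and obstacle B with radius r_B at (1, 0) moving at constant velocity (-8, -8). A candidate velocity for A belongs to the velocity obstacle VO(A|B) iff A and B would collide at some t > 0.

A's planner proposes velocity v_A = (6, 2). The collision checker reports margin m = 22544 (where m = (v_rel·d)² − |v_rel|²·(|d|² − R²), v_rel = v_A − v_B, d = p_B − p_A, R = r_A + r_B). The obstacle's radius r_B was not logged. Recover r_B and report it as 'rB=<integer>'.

m = 22544
d = (7, 11);  v_rel = (14, 10),  |v_rel|² = 296
v_rel×d = (14)·(11) − (10)·(7) = 84
since m = R²·296 − 84²:  R² = (7056 + 22544) / 296 = 100
R = √100 = 10  ⇒  r_B = 10 − 2 = 8

rB=8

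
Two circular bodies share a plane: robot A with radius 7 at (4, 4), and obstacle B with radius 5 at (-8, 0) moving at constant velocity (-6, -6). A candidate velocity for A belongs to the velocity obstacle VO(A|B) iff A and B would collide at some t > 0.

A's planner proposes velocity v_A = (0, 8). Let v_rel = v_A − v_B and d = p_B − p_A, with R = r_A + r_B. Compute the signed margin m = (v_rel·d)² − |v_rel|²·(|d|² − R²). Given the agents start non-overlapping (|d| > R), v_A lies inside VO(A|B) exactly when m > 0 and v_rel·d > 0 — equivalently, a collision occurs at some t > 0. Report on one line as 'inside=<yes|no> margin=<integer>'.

d = (-12, -4),  |d|² = 160;  R = 7+5 = 12,  c = 160−12² = 16
v_rel = (6, 14),  |v_rel|² = 232;  v_rel·d = (6)·(-12) + (14)·(-4) = -128
232·t² + 256·t + 16 = 0  ⇒  m = (-128)² − 232·16 = 12672
m = 12672 > 0,  v_rel·d = -128 < 0  ⇒  outside

inside=no margin=12672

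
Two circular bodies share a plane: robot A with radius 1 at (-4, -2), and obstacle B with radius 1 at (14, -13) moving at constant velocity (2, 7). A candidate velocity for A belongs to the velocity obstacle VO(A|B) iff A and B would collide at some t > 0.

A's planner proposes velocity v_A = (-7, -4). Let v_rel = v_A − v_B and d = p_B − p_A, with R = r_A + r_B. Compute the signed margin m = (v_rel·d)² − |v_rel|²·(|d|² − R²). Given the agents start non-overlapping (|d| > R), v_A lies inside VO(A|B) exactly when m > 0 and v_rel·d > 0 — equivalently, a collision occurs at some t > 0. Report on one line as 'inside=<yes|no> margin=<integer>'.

d = (18, -11),  |d|² = 445;  R = 1+1 = 2,  c = 445−2² = 441
v_rel = (-9, -11),  |v_rel|² = 202;  v_rel·d = (-9)·(18) + (-11)·(-11) = -41
202·t² + 82·t + 441 = 0  ⇒  m = (-41)² − 202·441 = -87401
m = -87401 < 0,  v_rel·d = -41 < 0  ⇒  outside

inside=no margin=-87401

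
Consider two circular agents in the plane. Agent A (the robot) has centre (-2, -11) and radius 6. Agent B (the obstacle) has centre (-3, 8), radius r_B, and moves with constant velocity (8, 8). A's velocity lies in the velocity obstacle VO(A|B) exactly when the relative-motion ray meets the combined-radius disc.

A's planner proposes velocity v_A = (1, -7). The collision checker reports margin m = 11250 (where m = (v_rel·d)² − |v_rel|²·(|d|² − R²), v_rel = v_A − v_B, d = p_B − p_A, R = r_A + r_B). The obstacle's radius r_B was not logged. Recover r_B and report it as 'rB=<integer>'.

m = 11250
d = (-1, 19);  v_rel = (-7, -15),  |v_rel|² = 274
v_rel×d = (-7)·(19) − (-15)·(-1) = -148
since m = R²·274 − (-148)²:  R² = (21904 + 11250) / 274 = 121
R = √121 = 11  ⇒  r_B = 11 − 6 = 5

rB=5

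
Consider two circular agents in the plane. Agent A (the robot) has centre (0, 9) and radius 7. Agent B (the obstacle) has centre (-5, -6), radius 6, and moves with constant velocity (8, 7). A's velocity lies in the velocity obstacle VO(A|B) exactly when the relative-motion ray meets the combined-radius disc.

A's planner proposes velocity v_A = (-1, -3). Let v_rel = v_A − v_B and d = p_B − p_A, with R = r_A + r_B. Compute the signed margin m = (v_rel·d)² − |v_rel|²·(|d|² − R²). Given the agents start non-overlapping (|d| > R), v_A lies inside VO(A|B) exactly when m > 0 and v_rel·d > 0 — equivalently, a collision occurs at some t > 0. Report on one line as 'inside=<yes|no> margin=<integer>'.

d = (-5, -15),  |d|² = 250;  R = 7+6 = 13,  c = 250−13² = 81
v_rel = (-9, -10),  |v_rel|² = 181;  v_rel·d = (-9)·(-5) + (-10)·(-15) = 195
181·t² − 390·t + 81 = 0  ⇒  m = 195² − 181·81 = 23364
m = 23364 > 0,  v_rel·d = 195 > 0  ⇒  inside

inside=yes margin=23364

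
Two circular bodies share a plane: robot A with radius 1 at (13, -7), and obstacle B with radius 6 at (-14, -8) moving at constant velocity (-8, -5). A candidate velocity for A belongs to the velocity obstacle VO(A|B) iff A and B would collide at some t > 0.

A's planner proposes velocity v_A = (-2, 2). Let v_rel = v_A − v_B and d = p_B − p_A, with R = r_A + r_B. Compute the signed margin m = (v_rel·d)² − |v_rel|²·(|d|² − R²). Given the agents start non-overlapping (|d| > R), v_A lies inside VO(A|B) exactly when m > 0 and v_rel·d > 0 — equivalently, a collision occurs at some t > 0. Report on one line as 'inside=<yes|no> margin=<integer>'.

d = (-27, -1),  |d|² = 730;  R = 1+6 = 7,  c = 730−7² = 681
v_rel = (6, 7),  |v_rel|² = 85;  v_rel·d = (6)·(-27) + (7)·(-1) = -169
85·t² + 338·t + 681 = 0  ⇒  m = (-169)² − 85·681 = -29324
m = -29324 < 0,  v_rel·d = -169 < 0  ⇒  outside

inside=no margin=-29324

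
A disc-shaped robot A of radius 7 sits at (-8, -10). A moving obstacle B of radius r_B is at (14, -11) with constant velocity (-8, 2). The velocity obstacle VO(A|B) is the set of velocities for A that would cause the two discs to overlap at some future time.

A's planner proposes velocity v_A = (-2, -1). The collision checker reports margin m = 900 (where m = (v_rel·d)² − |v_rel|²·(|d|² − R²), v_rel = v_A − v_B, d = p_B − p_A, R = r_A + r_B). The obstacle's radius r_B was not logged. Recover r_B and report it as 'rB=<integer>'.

m = 900
d = (22, -1);  v_rel = (6, -3),  |v_rel|² = 45
v_rel×d = (6)·(-1) − (-3)·(22) = 60
since m = R²·45 − 60²:  R² = (3600 + 900) / 45 = 100
R = √100 = 10  ⇒  r_B = 10 − 7 = 3

rB=3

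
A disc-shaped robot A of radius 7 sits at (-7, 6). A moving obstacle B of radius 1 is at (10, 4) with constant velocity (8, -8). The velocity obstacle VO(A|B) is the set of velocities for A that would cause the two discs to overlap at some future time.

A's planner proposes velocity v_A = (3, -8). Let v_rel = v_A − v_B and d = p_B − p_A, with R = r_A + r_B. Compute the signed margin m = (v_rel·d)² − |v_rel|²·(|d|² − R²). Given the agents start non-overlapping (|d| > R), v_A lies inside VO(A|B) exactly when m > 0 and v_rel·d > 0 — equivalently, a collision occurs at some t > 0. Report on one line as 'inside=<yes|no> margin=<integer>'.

d = (17, -2),  |d|² = 293;  R = 7+1 = 8,  c = 293−8² = 229
v_rel = (-5, 0),  |v_rel|² = 25;  v_rel·d = (-5)·(17) + (0)·(-2) = -85
25·t² + 170·t + 229 = 0  ⇒  m = (-85)² − 25·229 = 1500
m = 1500 > 0,  v_rel·d = -85 < 0  ⇒  outside

inside=no margin=1500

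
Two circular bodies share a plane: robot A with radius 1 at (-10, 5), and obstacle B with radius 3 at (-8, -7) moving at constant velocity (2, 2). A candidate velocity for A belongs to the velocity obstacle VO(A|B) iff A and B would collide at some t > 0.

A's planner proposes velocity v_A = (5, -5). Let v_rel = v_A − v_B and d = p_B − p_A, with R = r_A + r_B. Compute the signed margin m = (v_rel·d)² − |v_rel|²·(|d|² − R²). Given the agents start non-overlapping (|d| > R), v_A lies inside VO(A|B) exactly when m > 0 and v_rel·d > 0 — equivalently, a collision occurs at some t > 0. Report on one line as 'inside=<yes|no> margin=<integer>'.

d = (2, -12),  |d|² = 148;  R = 1+3 = 4,  c = 148−4² = 132
v_rel = (3, -7),  |v_rel|² = 58;  v_rel·d = (3)·(2) + (-7)·(-12) = 90
58·t² − 180·t + 132 = 0  ⇒  m = 90² − 58·132 = 444
m = 444 > 0,  v_rel·d = 90 > 0  ⇒  inside

inside=yes margin=444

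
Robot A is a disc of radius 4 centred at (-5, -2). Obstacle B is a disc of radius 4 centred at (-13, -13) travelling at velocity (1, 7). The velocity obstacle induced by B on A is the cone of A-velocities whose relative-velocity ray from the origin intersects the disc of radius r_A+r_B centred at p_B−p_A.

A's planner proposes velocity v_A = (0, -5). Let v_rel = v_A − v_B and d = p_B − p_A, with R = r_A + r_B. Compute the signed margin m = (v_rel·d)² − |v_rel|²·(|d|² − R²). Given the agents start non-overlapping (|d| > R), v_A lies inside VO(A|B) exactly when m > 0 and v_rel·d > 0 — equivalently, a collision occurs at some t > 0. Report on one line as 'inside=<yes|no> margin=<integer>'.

d = (-8, -11),  |d|² = 185;  R = 4+4 = 8,  c = 185−8² = 121
v_rel = (-1, -12),  |v_rel|² = 145;  v_rel·d = (-1)·(-8) + (-12)·(-11) = 140
145·t² − 280·t + 121 = 0  ⇒  m = 140² − 145·121 = 2055
m = 2055 > 0,  v_rel·d = 140 > 0  ⇒  inside

inside=yes margin=2055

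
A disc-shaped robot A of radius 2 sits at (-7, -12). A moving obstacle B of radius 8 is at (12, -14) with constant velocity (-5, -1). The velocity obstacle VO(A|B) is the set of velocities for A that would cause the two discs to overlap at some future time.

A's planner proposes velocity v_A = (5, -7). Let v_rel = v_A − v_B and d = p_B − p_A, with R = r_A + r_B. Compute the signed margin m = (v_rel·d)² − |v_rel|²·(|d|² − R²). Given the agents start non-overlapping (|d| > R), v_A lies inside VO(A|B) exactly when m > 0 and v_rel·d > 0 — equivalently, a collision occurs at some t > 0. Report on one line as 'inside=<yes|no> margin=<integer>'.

d = (19, -2),  |d|² = 365;  R = 2+8 = 10,  c = 365−10² = 265
v_rel = (10, -6),  |v_rel|² = 136;  v_rel·d = (10)·(19) + (-6)·(-2) = 202
136·t² − 404·t + 265 = 0  ⇒  m = 202² − 136·265 = 4764
m = 4764 > 0,  v_rel·d = 202 > 0  ⇒  inside

inside=yes margin=4764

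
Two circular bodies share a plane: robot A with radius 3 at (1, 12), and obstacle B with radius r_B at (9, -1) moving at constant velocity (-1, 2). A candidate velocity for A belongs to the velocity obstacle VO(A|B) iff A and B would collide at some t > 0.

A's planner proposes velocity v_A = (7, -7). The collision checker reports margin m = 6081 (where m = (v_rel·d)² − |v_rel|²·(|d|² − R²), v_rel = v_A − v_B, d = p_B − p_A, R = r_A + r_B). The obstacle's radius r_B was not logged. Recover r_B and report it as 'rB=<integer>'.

m = 6081
d = (8, -13);  v_rel = (8, -9),  |v_rel|² = 145
v_rel×d = (8)·(-13) − (-9)·(8) = -32
since m = R²·145 − (-32)²:  R² = (1024 + 6081) / 145 = 49
R = √49 = 7  ⇒  r_B = 7 − 3 = 4

rB=4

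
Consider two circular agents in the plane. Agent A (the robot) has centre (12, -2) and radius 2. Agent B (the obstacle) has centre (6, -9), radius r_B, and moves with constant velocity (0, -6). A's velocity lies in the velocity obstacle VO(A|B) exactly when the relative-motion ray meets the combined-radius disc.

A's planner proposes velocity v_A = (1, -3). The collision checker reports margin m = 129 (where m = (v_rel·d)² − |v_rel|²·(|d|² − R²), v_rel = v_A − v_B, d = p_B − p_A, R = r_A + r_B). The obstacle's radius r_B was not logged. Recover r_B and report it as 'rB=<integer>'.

m = 129
d = (-6, -7);  v_rel = (1, 3),  |v_rel|² = 10
v_rel×d = (1)·(-7) − (3)·(-6) = 11
since m = R²·10 − 11²:  R² = (121 + 129) / 10 = 25
R = √25 = 5  ⇒  r_B = 5 − 2 = 3

rB=3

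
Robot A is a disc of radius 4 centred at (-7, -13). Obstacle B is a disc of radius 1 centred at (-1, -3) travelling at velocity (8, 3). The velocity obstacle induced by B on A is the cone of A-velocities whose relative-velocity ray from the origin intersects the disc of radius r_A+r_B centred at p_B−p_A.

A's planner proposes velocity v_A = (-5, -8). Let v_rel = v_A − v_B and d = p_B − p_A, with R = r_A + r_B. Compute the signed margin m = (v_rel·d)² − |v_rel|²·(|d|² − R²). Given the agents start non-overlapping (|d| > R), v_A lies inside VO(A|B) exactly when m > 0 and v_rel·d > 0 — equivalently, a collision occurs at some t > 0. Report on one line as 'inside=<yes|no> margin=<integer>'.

d = (6, 10),  |d|² = 136;  R = 4+1 = 5,  c = 136−5² = 111
v_rel = (-13, -11),  |v_rel|² = 290;  v_rel·d = (-13)·(6) + (-11)·(10) = -188
290·t² + 376·t + 111 = 0  ⇒  m = (-188)² − 290·111 = 3154
m = 3154 > 0,  v_rel·d = -188 < 0  ⇒  outside

inside=no margin=3154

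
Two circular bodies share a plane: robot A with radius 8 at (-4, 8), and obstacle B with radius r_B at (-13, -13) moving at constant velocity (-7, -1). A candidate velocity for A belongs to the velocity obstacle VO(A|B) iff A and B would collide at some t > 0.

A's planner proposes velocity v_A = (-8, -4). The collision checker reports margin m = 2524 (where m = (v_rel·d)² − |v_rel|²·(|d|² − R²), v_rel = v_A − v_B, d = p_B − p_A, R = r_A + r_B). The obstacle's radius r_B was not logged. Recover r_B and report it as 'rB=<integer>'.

m = 2524
d = (-9, -21);  v_rel = (-1, -3),  |v_rel|² = 10
v_rel×d = (-1)·(-21) − (-3)·(-9) = -6
since m = R²·10 − (-6)²:  R² = (36 + 2524) / 10 = 256
R = √256 = 16  ⇒  r_B = 16 − 8 = 8

rB=8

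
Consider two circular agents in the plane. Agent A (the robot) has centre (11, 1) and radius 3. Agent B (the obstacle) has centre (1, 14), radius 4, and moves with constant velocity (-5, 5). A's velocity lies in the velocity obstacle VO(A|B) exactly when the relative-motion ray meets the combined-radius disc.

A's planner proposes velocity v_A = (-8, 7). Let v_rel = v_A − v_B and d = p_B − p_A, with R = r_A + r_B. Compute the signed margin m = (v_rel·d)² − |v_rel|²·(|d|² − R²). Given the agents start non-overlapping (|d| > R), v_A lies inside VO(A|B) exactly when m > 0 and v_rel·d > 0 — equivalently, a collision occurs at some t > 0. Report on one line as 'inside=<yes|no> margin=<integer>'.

d = (-10, 13),  |d|² = 269;  R = 3+4 = 7,  c = 269−7² = 220
v_rel = (-3, 2),  |v_rel|² = 13;  v_rel·d = (-3)·(-10) + (2)·(13) = 56
13·t² − 112·t + 220 = 0  ⇒  m = 56² − 13·220 = 276
m = 276 > 0,  v_rel·d = 56 > 0  ⇒  inside

inside=yes margin=276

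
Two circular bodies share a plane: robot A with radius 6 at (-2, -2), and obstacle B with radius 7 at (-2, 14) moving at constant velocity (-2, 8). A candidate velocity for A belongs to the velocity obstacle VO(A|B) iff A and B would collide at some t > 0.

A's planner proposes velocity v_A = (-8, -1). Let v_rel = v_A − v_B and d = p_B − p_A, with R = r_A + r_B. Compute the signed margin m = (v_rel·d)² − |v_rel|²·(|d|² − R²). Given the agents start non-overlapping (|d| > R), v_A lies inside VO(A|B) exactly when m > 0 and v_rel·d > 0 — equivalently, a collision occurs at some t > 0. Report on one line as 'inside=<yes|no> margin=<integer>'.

d = (0, 16),  |d|² = 256;  R = 6+7 = 13,  c = 256−13² = 87
v_rel = (-6, -9),  |v_rel|² = 117;  v_rel·d = (-6)·(0) + (-9)·(16) = -144
117·t² + 288·t + 87 = 0  ⇒  m = (-144)² − 117·87 = 10557
m = 10557 > 0,  v_rel·d = -144 < 0  ⇒  outside

inside=no margin=10557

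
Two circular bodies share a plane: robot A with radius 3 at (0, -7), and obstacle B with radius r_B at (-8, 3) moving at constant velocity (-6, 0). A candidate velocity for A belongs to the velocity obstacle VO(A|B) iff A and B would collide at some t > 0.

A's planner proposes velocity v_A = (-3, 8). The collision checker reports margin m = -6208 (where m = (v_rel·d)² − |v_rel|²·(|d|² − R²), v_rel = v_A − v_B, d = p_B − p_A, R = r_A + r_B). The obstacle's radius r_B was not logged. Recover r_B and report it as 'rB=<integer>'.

m = -6208
d = (-8, 10);  v_rel = (3, 8),  |v_rel|² = 73
v_rel×d = (3)·(10) − (8)·(-8) = 94
since m = R²·73 − 94²:  R² = (8836 + -6208) / 73 = 36
R = √36 = 6  ⇒  r_B = 6 − 3 = 3

rB=3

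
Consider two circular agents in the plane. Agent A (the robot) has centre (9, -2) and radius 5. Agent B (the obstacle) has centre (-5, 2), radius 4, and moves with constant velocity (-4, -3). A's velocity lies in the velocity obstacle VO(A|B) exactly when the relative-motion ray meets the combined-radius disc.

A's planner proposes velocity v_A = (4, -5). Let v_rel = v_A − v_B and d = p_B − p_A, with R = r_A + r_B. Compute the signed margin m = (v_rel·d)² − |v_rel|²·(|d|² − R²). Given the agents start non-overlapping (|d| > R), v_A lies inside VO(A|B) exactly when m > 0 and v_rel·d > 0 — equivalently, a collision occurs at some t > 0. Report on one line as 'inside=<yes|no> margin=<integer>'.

d = (-14, 4),  |d|² = 212;  R = 5+4 = 9,  c = 212−9² = 131
v_rel = (8, -2),  |v_rel|² = 68;  v_rel·d = (8)·(-14) + (-2)·(4) = -120
68·t² + 240·t + 131 = 0  ⇒  m = (-120)² − 68·131 = 5492
m = 5492 > 0,  v_rel·d = -120 < 0  ⇒  outside

inside=no margin=5492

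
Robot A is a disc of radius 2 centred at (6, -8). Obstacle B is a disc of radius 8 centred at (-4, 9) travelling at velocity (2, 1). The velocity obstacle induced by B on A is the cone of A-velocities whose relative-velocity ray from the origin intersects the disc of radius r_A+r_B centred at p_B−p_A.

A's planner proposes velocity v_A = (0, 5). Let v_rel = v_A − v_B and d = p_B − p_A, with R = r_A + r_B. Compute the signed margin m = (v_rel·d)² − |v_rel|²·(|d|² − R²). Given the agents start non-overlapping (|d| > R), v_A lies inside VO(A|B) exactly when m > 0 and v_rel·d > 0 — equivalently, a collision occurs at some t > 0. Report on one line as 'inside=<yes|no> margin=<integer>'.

d = (-10, 17),  |d|² = 389;  R = 2+8 = 10,  c = 389−10² = 289
v_rel = (-2, 4),  |v_rel|² = 20;  v_rel·d = (-2)·(-10) + (4)·(17) = 88
20·t² − 176·t + 289 = 0  ⇒  m = 88² − 20·289 = 1964
m = 1964 > 0,  v_rel·d = 88 > 0  ⇒  inside

inside=yes margin=1964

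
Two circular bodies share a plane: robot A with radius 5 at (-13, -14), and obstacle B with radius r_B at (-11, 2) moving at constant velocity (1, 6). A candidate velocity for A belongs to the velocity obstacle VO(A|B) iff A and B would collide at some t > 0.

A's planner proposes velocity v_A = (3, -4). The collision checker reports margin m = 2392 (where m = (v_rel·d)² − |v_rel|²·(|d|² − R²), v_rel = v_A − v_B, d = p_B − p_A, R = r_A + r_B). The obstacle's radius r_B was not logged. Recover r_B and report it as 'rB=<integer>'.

m = 2392
d = (2, 16);  v_rel = (2, -10),  |v_rel|² = 104
v_rel×d = (2)·(16) − (-10)·(2) = 52
since m = R²·104 − 52²:  R² = (2704 + 2392) / 104 = 49
R = √49 = 7  ⇒  r_B = 7 − 5 = 2

rB=2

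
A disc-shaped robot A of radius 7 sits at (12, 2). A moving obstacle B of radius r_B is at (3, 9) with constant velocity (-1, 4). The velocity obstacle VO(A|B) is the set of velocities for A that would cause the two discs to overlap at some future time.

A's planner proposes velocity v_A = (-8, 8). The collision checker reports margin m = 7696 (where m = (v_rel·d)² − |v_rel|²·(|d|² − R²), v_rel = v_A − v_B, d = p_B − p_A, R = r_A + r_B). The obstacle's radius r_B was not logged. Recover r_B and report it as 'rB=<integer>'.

m = 7696
d = (-9, 7);  v_rel = (-7, 4),  |v_rel|² = 65
v_rel×d = (-7)·(7) − (4)·(-9) = -13
since m = R²·65 − (-13)²:  R² = (169 + 7696) / 65 = 121
R = √121 = 11  ⇒  r_B = 11 − 7 = 4

rB=4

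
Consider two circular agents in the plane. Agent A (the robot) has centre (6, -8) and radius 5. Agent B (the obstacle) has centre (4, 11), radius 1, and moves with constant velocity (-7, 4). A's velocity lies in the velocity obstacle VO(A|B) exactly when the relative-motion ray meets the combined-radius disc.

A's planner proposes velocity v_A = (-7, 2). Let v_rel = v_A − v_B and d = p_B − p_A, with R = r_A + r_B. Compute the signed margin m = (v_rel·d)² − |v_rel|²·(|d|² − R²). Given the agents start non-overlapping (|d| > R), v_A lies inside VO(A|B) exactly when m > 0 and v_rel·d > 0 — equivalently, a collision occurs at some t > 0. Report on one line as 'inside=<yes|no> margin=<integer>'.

d = (-2, 19),  |d|² = 365;  R = 5+1 = 6,  c = 365−6² = 329
v_rel = (0, -2),  |v_rel|² = 4;  v_rel·d = (0)·(-2) + (-2)·(19) = -38
4·t² + 76·t + 329 = 0  ⇒  m = (-38)² − 4·329 = 128
m = 128 > 0,  v_rel·d = -38 < 0  ⇒  outside

inside=no margin=128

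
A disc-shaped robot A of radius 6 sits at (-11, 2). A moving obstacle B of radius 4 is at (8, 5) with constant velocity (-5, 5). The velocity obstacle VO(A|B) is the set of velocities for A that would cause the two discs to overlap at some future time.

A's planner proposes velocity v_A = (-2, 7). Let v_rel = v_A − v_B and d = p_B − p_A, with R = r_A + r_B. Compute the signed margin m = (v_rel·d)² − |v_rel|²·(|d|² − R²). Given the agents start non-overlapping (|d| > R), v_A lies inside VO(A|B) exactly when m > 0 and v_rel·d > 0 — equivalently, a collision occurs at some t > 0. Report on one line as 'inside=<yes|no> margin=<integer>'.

d = (19, 3),  |d|² = 370;  R = 6+4 = 10,  c = 370−10² = 270
v_rel = (3, 2),  |v_rel|² = 13;  v_rel·d = (3)·(19) + (2)·(3) = 63
13·t² − 126·t + 270 = 0  ⇒  m = 63² − 13·270 = 459
m = 459 > 0,  v_rel·d = 63 > 0  ⇒  inside

inside=yes margin=459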